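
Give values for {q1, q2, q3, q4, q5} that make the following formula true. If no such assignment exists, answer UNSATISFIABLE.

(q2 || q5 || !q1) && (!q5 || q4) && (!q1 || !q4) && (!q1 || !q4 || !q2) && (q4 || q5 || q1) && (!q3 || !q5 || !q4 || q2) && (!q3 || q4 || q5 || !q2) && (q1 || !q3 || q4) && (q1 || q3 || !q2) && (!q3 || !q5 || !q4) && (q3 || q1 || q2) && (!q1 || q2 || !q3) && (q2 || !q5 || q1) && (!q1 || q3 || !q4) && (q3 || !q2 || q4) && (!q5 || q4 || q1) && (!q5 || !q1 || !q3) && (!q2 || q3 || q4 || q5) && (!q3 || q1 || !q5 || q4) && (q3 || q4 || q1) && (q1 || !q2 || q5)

q1 ↦ false,  q2 ↦ false,  q3 ↦ true,  q4 ↦ true,  q5 ↦ false

Try q5 = false.
Try q2 = false.
(!q1) alone gives q1 = false.
(q4) alone gives q4 = true.
(q3) alone gives q3 = true.
This assignment satisfies each clause.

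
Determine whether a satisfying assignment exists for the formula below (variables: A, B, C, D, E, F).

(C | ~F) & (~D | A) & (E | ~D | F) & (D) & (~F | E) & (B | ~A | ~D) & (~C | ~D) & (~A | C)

The clause (D) is unit, so D = 1.
The clause (A) is unit, so A = 1.
The clause (B) is unit, so B = 1.
The clause (~C) is unit, so C = 0.
That conflicts with the unit clause (C).
No assignment satisfies every clause.

Unsatisfiable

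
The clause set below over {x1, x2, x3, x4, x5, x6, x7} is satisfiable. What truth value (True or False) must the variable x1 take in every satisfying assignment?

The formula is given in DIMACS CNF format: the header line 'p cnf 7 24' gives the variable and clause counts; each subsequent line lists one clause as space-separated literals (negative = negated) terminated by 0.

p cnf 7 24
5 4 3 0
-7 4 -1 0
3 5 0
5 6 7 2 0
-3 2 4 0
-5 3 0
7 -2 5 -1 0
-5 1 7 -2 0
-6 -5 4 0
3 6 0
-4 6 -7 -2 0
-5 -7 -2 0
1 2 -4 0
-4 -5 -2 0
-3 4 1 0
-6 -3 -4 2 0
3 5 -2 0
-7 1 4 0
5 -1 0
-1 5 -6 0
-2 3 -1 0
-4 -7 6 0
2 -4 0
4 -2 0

False

Suppose x1 = True.
(x5) alone gives x5 = True.
(x3) alone gives x3 = True.
Branch on x7: set x7 = False.
Branch on x2: set x2 = True.
(¬x4) alone gives x4 = False.
But (x4) is also a unit clause — contradiction.
That branch fails; take x2 = False instead.
(x4) alone gives x4 = True.
But (¬x4) is also a unit clause — contradiction.
Both values of x2 lead to a conflict.
That branch fails; take x7 = True instead.
(x4) alone gives x4 = True.
(¬x2) alone gives x2 = False.
But (x2) is also a unit clause — contradiction.
Both values of x7 lead to a conflict.
So every satisfying assignment has x1 = False.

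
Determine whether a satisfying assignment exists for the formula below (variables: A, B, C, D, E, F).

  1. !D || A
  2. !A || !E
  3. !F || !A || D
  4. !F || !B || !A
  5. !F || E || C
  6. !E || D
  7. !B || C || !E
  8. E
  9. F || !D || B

Unsatisfiable

From the singleton clause (E), E = true.
From the singleton clause (!A), A = false.
From the singleton clause (!D), D = false.
That conflicts with the unit clause (D).
No assignment satisfies every clause.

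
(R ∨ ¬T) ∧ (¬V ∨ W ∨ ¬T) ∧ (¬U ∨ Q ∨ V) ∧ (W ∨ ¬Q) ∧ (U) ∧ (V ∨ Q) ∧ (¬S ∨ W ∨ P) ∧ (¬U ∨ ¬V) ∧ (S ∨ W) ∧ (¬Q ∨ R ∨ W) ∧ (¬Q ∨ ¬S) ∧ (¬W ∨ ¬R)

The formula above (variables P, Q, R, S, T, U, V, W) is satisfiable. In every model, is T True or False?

Suppose T = True.
(R) alone gives R = True.
(U) alone gives U = True.
(¬V) alone gives V = False.
(Q) alone gives Q = True.
(W) alone gives W = True.
Now (¬W) is unsatisfied and unit — conflict.
So every satisfying assignment has T = False.

False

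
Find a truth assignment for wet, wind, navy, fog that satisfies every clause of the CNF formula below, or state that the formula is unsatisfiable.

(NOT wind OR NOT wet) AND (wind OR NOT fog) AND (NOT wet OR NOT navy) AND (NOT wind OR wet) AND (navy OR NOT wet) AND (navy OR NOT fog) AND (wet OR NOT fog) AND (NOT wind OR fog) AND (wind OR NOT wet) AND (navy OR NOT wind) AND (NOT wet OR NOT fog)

wet: false; wind: false; navy: false; fog: false

Case wind = false:
Unit clause (NOT fog) forces fog = false.
Unit clause (NOT wet) forces wet = false.
Every clause is now satisfied; navy is unconstrained.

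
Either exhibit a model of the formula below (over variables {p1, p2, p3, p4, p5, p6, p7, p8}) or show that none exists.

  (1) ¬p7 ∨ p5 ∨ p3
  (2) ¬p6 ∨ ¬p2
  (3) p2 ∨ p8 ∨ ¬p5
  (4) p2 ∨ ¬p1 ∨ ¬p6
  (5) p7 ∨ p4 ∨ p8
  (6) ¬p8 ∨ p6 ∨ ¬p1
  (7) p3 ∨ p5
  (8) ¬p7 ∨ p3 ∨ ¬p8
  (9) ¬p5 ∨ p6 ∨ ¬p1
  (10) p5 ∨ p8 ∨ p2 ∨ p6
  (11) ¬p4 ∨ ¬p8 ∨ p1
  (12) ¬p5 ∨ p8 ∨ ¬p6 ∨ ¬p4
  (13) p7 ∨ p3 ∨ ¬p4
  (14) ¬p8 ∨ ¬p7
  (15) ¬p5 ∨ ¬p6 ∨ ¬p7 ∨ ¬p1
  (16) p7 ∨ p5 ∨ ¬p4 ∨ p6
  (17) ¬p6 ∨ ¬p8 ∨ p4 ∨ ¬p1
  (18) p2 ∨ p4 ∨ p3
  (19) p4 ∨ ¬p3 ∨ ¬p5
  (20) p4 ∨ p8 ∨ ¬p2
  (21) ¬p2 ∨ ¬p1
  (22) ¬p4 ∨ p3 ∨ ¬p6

Branch on p6: set p6 = True.
The clause (¬p2) is unit, so p2 = False.
The clause (¬p1) is unit, so p1 = False.
Branch on p8: set p8 = False.
The clause (¬p5) is unit, so p5 = False.
The clause (p3) is unit, so p3 = True.
Branch on p7: set p7 = True.
Every clause is now satisfied; p4 is unconstrained.

p1=False; p2=False; p3=True; p4=False; p5=False; p6=True; p7=True; p8=False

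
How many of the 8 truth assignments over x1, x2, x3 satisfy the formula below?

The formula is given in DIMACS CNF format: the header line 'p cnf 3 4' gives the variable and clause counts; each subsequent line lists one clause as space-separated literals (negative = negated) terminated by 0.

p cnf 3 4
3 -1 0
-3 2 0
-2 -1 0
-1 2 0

There are 2^3 = 8 truth assignments over (x1, x2, x3).
Split on x2. With x2 = True, the clauses containing x2 are satisfied and ¬x2 drops from the rest; 2 of the 2^2 = 4 assignments to the other variables satisfy what remains.
With x2 = False, by the same count on the reduced clause set, 1 assignment works.
Total: 2 + 1 = 3.

3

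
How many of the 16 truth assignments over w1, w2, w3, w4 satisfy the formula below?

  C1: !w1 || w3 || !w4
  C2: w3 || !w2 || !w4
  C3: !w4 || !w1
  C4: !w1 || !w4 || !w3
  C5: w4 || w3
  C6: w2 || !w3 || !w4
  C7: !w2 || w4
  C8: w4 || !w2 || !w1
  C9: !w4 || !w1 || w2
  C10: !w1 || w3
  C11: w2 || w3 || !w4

3

There are 2^4 = 16 truth assignments over (w1, w2, w3, w4).
Check each against the 11 clauses (columns in the order w1, w2, w3, w4):
  F F F F  ✗ fails (w4 || w3)
  F F F T  ✗ fails (w2 || w3 || !w4)
  F F T F  ✓ satisfies all
  F F T T  ✗ fails (w2 || !w3 || !w4)
  F T F F  ✗ fails (w4 || w3)
  F T F T  ✗ fails (w3 || !w2 || !w4)
  F T T F  ✗ fails (!w2 || w4)
  F T T T  ✓ satisfies all
  T F F F  ✗ fails (w4 || w3)
  T F F T  ✗ fails (!w1 || w3 || !w4)
  T F T F  ✓ satisfies all
  T F T T  ✗ fails (!w4 || !w1)
  T T F F  ✗ fails (w4 || w3)
  T T F T  ✗ fails (!w1 || w3 || !w4)
  T T T F  ✗ fails (!w2 || w4)
  T T T T  ✗ fails (!w4 || !w1)
3 of the 16 rows are models.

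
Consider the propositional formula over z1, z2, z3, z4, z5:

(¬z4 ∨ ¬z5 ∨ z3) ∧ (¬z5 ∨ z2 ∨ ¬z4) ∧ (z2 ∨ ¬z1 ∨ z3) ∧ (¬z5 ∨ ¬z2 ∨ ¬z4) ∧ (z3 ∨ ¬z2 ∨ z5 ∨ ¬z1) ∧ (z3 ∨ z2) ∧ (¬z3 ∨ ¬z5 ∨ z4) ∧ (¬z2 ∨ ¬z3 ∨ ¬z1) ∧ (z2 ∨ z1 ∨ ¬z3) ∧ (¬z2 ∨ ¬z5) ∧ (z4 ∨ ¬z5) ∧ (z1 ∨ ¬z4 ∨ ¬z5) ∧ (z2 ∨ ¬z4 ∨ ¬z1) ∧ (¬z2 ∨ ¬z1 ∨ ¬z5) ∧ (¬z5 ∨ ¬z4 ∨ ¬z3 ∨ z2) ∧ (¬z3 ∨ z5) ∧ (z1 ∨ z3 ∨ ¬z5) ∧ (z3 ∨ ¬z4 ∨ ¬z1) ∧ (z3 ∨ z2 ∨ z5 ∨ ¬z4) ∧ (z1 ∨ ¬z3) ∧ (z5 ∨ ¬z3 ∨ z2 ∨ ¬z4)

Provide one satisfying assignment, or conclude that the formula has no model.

z1: False; z2: True; z3: False; z4: False; z5: False

Suppose z3 = False.
(z2) alone gives z2 = True.
(¬z5) alone gives z5 = False.
(¬z1) alone gives z1 = False.
Every clause is now satisfied; z4 is unconstrained.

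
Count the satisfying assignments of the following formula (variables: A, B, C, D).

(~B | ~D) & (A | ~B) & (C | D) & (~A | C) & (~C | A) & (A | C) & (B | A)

There are 2^4 = 16 truth assignments over (A, B, C, D).
Check each against the 7 clauses (columns in the order A, B, C, D):
  F F F F  ✗ fails (C | D)
  F F F T  ✗ fails (A | C)
  F F T F  ✗ fails (~C | A)
  F F T T  ✗ fails (~C | A)
  F T F F  ✗ fails (A | ~B)
  F T F T  ✗ fails (~B | ~D)
  F T T F  ✗ fails (A | ~B)
  F T T T  ✗ fails (~B | ~D)
  T F F F  ✗ fails (C | D)
  T F F T  ✗ fails (~A | C)
  T F T F  ✓ satisfies all
  T F T T  ✓ satisfies all
  T T F F  ✗ fails (C | D)
  T T F T  ✗ fails (~B | ~D)
  T T T F  ✓ satisfies all
  T T T T  ✗ fails (~B | ~D)
3 of the 16 rows are models.

3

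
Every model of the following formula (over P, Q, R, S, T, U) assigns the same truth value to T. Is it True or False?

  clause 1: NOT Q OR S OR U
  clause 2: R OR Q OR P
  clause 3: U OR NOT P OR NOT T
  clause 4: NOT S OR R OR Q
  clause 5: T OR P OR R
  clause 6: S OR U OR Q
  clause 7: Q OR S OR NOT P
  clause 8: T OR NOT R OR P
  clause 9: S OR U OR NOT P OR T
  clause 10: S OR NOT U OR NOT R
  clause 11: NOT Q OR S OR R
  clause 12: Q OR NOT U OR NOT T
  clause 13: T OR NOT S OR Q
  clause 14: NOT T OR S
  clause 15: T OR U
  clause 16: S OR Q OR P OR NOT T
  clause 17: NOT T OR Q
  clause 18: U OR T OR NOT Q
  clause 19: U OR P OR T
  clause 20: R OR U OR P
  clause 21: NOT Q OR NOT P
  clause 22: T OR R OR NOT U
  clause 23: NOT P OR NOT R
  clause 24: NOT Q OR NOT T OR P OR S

True

Suppose T = false.
(U) alone gives U = true.
(R) alone gives R = true.
(P) alone gives P = true.
That conflicts with the unit clause (NOT P).
So every satisfying assignment has T = True.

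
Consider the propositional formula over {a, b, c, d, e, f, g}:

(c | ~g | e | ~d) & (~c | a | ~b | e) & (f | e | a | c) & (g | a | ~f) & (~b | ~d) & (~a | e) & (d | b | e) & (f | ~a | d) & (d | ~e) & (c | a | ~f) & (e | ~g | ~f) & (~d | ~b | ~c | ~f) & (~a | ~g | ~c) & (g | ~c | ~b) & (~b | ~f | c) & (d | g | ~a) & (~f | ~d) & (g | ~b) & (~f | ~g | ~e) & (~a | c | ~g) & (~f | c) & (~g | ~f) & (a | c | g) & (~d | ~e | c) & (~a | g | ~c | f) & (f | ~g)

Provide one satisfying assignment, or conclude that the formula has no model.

Suppose b = 0.
Suppose a = 0.
Suppose g = 0.
Unit clause (~f) forces f = 0.
Unit clause (c) forces c = 1.
Suppose d = 1.
Every clause is now satisfied; e is unconstrained.

a=0; b=0; c=1; d=1; e=1; f=0; g=0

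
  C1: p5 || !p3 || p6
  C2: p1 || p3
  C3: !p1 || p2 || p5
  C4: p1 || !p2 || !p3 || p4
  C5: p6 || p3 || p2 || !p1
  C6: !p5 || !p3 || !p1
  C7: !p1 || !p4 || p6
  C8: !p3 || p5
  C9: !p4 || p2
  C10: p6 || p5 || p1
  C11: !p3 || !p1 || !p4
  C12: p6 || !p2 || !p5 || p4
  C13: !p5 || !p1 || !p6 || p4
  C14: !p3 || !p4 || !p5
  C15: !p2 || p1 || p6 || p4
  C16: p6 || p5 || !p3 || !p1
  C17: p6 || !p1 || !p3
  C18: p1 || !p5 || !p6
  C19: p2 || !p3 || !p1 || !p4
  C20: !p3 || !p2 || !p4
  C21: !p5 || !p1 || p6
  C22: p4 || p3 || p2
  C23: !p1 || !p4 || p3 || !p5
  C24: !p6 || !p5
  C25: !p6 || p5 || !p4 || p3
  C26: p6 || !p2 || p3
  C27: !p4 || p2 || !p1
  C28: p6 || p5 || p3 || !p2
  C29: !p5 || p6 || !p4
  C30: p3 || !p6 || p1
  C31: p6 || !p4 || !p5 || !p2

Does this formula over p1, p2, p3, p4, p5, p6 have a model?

Yes

Try p1 = true.
Try p2 = true.
Try p5 = false.
(!p3) alone gives p3 = false.
(p6) alone gives p6 = true.
(!p4) alone gives p4 = false.
All clauses are satisfied.
A satisfying assignment: p1: true,  p2: true,  p3: false,  p4: false,  p5: false,  p6: true.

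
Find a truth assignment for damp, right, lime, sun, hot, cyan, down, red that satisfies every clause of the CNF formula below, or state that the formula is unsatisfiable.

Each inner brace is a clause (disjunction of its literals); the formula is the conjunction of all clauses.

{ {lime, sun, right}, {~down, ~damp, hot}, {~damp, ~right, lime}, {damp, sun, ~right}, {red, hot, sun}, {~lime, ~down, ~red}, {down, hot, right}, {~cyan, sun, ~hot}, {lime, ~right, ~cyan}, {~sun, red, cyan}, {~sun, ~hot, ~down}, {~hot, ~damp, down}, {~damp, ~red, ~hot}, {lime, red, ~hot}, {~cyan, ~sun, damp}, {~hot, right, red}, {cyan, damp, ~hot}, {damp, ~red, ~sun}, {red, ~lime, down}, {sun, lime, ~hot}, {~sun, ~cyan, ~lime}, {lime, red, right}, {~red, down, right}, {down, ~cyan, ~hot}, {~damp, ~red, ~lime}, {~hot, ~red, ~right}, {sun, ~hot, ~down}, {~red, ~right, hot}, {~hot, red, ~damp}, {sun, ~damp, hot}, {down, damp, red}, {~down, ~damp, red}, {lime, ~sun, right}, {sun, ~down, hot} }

Case lime = 1:
Case down = 0:
From the singleton clause (red), red = 1.
From the singleton clause (right), right = 1.
From the singleton clause (~damp), damp = 0.
From the singleton clause (sun), sun = 1.
That conflicts with the unit clause (~sun).
That branch fails; take down = 1 instead.
From the singleton clause (~red), red = 0.
From the singleton clause (~damp), damp = 0.
Case sun = 1:
From the singleton clause (cyan), cyan = 1.
That conflicts with the unit clause (~cyan).
That branch fails; take sun = 0 instead.
From the singleton clause (~right), right = 0.
From the singleton clause (hot), hot = 1.
That conflicts with the unit clause (~hot).
Either choice for sun ends in contradiction.
Either choice for down ends in contradiction.
That branch fails; take lime = 0 instead.
Case sun = 1:
From the singleton clause (right), right = 1.
From the singleton clause (~damp), damp = 0.
From the singleton clause (~cyan), cyan = 0.
From the singleton clause (red), red = 1.
That conflicts with the unit clause (~red).
That branch fails; take sun = 0 instead.
From the singleton clause (right), right = 1.
From the singleton clause (~damp), damp = 0.
That conflicts with the unit clause (damp).
Either choice for sun ends in contradiction.
Either choice for lime ends in contradiction.

UNSATISFIABLE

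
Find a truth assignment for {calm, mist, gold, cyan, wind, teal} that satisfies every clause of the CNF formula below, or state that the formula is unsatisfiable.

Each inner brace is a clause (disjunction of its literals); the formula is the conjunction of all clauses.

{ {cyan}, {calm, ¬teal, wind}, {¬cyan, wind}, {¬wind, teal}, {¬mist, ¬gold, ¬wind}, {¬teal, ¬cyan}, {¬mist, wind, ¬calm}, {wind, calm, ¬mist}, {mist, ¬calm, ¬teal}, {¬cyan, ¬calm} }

UNSATISFIABLE

The clause (cyan) is unit, so cyan = True.
The clause (wind) is unit, so wind = True.
The clause (teal) is unit, so teal = True.
Now (¬teal) is unsatisfied and unit — conflict.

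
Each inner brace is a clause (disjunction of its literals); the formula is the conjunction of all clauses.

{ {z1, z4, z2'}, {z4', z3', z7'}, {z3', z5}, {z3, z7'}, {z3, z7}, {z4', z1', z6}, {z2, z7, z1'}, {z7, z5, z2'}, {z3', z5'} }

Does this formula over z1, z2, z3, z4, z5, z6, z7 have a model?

Branch on z3: set z3 = 0.
Unit clause (z7') forces z7 = 0.
That conflicts with the unit clause (z7).
That branch fails; take z3 = 1 instead.
Unit clause (z5) forces z5 = 1.
That conflicts with the unit clause (z5').
Both values of z3 lead to a conflict.
No assignment satisfies every clause.

Unsatisfiable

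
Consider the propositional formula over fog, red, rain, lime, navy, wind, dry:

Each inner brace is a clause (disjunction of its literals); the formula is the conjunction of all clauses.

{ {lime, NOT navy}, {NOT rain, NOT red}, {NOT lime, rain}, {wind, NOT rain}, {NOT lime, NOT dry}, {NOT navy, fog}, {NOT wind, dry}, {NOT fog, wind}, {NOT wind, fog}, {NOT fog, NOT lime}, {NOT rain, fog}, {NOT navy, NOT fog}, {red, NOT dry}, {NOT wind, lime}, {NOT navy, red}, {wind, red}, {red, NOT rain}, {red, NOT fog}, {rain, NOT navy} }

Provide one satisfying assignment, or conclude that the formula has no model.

fog ↦ false; red ↦ true; rain ↦ false; lime ↦ false; navy ↦ false; wind ↦ false; dry ↦ true

Branch on lime: set lime = false.
From the singleton clause (NOT navy), navy = false.
From the singleton clause (NOT wind), wind = false.
From the singleton clause (NOT rain), rain = false.
From the singleton clause (NOT fog), fog = false.
From the singleton clause (red), red = true.
No clause remains; dry is free.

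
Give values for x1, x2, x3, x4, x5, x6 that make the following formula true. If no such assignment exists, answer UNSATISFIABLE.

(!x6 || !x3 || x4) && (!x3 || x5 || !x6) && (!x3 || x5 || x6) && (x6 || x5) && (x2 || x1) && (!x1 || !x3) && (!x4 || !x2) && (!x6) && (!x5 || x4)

x1: true,  x2: false,  x3: false,  x4: true,  x5: true,  x6: false

From the singleton clause (!x6), x6 = false.
From the singleton clause (x5), x5 = true.
From the singleton clause (x4), x4 = true.
From the singleton clause (!x2), x2 = false.
From the singleton clause (x1), x1 = true.
From the singleton clause (!x3), x3 = false.
This assignment satisfies each clause.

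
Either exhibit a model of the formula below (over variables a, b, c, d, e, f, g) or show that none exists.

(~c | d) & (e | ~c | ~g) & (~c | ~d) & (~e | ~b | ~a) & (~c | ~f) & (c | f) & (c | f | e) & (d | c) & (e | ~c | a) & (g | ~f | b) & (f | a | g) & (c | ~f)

Try c = 0.
Unit clause (f) forces f = 1.
But (~f) is also a unit clause — contradiction.
Undo c and try c = 1.
Unit clause (d) forces d = 1.
But (~d) is also a unit clause — contradiction.
Both values of c lead to a conflict.

UNSATISFIABLE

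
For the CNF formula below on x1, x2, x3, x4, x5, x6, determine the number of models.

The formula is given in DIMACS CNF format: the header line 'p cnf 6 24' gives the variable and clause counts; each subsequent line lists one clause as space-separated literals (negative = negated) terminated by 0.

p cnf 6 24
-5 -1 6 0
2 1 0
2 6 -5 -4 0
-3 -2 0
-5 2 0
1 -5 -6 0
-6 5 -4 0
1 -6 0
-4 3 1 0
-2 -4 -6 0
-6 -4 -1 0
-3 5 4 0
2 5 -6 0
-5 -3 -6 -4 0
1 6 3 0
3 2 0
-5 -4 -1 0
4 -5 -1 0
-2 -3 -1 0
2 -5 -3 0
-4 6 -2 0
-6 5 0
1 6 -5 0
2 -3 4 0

2

There are 2^6 = 64 truth assignments over (x1, x2, x3, x4, x5, x6).
Split on x5. With x5 = True, the clauses containing x5 are satisfied and ¬x5 drops from the rest; 0 of the 2^5 = 32 assignments to the other variables satisfy what remains.
With x5 = False, by the same count on the reduced clause set, 2 assignments work.
Total: 0 + 2 = 2.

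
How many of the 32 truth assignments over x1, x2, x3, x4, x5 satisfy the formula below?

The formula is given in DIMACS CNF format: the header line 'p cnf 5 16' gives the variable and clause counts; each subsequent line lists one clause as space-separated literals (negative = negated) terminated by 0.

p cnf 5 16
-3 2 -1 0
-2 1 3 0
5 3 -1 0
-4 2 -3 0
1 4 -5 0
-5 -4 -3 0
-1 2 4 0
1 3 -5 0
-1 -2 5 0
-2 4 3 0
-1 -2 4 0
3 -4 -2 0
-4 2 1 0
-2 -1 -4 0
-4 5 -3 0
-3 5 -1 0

There are 2^5 = 32 truth assignments over (x1, x2, x3, x4, x5).
Split on x3. With x3 = True, the clauses containing x3 are satisfied and ¬x3 drops from the rest; 2 of the 2^4 = 16 assignments to the other variables satisfy what remains.
With x3 = False, by the same count on the reduced clause set, 2 assignments work.
Total: 2 + 2 = 4.

4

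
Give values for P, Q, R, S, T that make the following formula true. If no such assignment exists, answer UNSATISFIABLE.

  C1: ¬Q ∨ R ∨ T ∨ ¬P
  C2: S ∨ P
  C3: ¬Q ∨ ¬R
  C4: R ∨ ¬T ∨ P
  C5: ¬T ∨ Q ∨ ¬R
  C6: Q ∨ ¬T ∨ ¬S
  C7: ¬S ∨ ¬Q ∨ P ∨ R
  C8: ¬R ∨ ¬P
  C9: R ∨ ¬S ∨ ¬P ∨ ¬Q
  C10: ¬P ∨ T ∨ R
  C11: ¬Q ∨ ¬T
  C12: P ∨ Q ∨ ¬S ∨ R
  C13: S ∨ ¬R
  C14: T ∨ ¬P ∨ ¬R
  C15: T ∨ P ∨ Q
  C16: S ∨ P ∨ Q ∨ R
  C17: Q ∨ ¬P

UNSATISFIABLE

Suppose S = True.
Suppose Q = False.
(¬T) alone gives T = False.
(P) alone gives P = True.
But (¬P) is also a unit clause — contradiction.
Undo Q and try Q = True.
(¬R) alone gives R = False.
(P) alone gives P = True.
But (¬P) is also a unit clause — contradiction.
Either choice for Q ends in contradiction.
Undo S and try S = False.
(P) alone gives P = True.
(¬R) alone gives R = False.
(T) alone gives T = True.
(¬Q) alone gives Q = False.
But (Q) is also a unit clause — contradiction.
Either choice for S ends in contradiction.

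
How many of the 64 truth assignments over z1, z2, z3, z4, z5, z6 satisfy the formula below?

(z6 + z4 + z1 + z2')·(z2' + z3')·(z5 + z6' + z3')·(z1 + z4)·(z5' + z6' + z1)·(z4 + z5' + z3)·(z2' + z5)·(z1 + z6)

There are 2^6 = 64 truth assignments over (z1, z2, z3, z4, z5, z6).
Split on z6. With z6 = 1, the clauses containing z6 are satisfied and z6' drops from the rest; 7 of the 2^5 = 32 assignments to the other variables satisfy what remains.
With z6 = 0, by the same count on the reduced clause set, 8 assignments work.
(One model: z1=F, z2=F, z3=F, z4=T, z5=F, z6=T.)
Total: 7 + 8 = 15.

15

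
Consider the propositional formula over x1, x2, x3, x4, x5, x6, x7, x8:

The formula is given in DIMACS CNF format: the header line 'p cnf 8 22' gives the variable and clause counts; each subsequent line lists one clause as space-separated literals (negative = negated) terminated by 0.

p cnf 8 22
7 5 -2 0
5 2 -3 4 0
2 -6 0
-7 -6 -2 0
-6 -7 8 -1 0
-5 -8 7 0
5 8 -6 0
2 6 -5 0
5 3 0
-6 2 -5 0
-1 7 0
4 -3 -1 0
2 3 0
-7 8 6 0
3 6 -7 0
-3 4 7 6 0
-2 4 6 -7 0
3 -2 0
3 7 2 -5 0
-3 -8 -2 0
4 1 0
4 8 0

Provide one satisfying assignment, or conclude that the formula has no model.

x1=False,  x2=False,  x3=True,  x4=True,  x5=False,  x6=False,  x7=True,  x8=True

Suppose x2 = False.
Unit clause (¬x6) forces x6 = False.
Unit clause (¬x5) forces x5 = False.
Unit clause (x3) forces x3 = True.
Unit clause (x4) forces x4 = True.
Suppose x1 = False.
Suppose x7 = True.
Unit clause (x8) forces x8 = True.
All clauses are satisfied.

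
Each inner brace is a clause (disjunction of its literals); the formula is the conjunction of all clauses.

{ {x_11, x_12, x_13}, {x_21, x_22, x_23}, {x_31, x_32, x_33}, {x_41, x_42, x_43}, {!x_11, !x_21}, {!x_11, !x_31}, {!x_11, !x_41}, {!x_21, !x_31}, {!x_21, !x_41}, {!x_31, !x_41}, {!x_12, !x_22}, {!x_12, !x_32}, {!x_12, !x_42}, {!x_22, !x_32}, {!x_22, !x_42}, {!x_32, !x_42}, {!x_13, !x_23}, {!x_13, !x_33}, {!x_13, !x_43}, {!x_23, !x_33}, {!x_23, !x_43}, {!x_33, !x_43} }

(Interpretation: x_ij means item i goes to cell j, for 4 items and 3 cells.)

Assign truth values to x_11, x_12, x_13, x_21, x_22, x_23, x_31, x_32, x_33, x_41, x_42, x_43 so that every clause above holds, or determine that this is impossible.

UNSATISFIABLE

Branch on x_11: set x_11 = false.
Branch on x_12: set x_12 = true.
The clause (!x_22) is unit, so x_22 = false.
The clause (!x_32) is unit, so x_32 = false.
The clause (!x_42) is unit, so x_42 = false.
Branch on x_21: set x_21 = true.
The clause (!x_31) is unit, so x_31 = false.
The clause (x_33) is unit, so x_33 = true.
The clause (!x_41) is unit, so x_41 = false.
The clause (x_43) is unit, so x_43 = true.
Now (!x_43) is unsatisfied and unit — conflict.
Backtrack on x_21: now try x_21 = false.
The clause (x_23) is unit, so x_23 = true.
The clause (!x_13) is unit, so x_13 = false.
The clause (!x_33) is unit, so x_33 = false.
The clause (x_31) is unit, so x_31 = true.
The clause (!x_41) is unit, so x_41 = false.
The clause (x_43) is unit, so x_43 = true.
Now (!x_43) is unsatisfied and unit — conflict.
Both values of x_21 lead to a conflict.
Backtrack on x_12: now try x_12 = false.
The clause (x_13) is unit, so x_13 = true.
The clause (!x_23) is unit, so x_23 = false.
The clause (!x_33) is unit, so x_33 = false.
The clause (!x_43) is unit, so x_43 = false.
Branch on x_21: set x_21 = true.
The clause (!x_31) is unit, so x_31 = false.
The clause (x_32) is unit, so x_32 = true.
The clause (!x_41) is unit, so x_41 = false.
The clause (x_42) is unit, so x_42 = true.
Now (!x_42) is unsatisfied and unit — conflict.
Backtrack on x_21: now try x_21 = false.
The clause (x_22) is unit, so x_22 = true.
The clause (!x_32) is unit, so x_32 = false.
The clause (x_31) is unit, so x_31 = true.
The clause (!x_41) is unit, so x_41 = false.
The clause (x_42) is unit, so x_42 = true.
Now (!x_42) is unsatisfied and unit — conflict.
Both values of x_21 lead to a conflict.
Both values of x_12 lead to a conflict.
Backtrack on x_11: now try x_11 = true.
The clause (!x_21) is unit, so x_21 = false.
The clause (!x_31) is unit, so x_31 = false.
The clause (!x_41) is unit, so x_41 = false.
Branch on x_22: set x_22 = true.
The clause (!x_12) is unit, so x_12 = false.
The clause (!x_32) is unit, so x_32 = false.
The clause (x_33) is unit, so x_33 = true.
The clause (!x_42) is unit, so x_42 = false.
The clause (x_43) is unit, so x_43 = true.
Now (!x_43) is unsatisfied and unit — conflict.
Backtrack on x_22: now try x_22 = false.
The clause (x_23) is unit, so x_23 = true.
The clause (!x_13) is unit, so x_13 = false.
The clause (!x_33) is unit, so x_33 = false.
The clause (x_32) is unit, so x_32 = true.
The clause (!x_12) is unit, so x_12 = false.
The clause (!x_42) is unit, so x_42 = false.
The clause (x_43) is unit, so x_43 = true.
Now (!x_43) is unsatisfied and unit — conflict.
Both values of x_22 lead to a conflict.
Both values of x_11 lead to a conflict.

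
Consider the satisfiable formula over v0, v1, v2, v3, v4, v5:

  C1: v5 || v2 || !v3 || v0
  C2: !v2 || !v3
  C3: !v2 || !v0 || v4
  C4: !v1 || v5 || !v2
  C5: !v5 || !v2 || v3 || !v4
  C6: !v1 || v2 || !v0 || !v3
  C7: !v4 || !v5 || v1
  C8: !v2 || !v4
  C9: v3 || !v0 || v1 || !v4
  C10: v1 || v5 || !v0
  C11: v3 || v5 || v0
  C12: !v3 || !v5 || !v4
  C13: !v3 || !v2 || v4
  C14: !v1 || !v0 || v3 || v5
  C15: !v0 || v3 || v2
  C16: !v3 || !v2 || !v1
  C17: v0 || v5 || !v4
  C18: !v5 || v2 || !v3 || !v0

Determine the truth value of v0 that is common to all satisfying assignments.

False

Suppose v0 = true.
Try v2 = false.
(v3) alone gives v3 = true.
(!v1) alone gives v1 = false.
(v5) alone gives v5 = true.
But (!v5) is also a unit clause — contradiction.
Backtrack on v2: now try v2 = true.
(!v3) alone gives v3 = false.
(v4) alone gives v4 = true.
But (!v4) is also a unit clause — contradiction.
Either choice for v2 ends in contradiction.
So every satisfying assignment has v0 = False.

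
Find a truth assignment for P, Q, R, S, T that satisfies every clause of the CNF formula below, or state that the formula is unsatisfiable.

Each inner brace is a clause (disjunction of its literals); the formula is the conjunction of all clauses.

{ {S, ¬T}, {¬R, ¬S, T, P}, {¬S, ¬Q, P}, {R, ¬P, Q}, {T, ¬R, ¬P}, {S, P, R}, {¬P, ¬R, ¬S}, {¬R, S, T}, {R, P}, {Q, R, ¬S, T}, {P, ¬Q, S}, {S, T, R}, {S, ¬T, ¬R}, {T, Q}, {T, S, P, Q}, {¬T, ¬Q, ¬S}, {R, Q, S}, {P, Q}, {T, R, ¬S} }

UNSATISFIABLE

Suppose S = True.
Suppose Q = False.
From the singleton clause (T), T = True.
From the singleton clause (P), P = True.
From the singleton clause (R), R = True.
Now (¬R) is unsatisfied and unit — conflict.
Backtrack on Q: now try Q = True.
From the singleton clause (P), P = True.
From the singleton clause (¬R), R = False.
From the singleton clause (¬T), T = False.
Now (T) is unsatisfied and unit — conflict.
Either choice for Q ends in contradiction.
Backtrack on S: now try S = False.
From the singleton clause (¬T), T = False.
From the singleton clause (¬R), R = False.
Now (R) is unsatisfied and unit — conflict.
Either choice for S ends in contradiction.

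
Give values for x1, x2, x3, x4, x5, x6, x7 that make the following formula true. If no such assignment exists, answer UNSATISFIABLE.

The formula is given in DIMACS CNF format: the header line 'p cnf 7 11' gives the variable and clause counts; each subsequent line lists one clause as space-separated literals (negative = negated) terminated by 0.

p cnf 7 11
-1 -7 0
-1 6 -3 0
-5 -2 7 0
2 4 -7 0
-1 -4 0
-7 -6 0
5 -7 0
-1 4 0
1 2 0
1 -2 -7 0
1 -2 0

UNSATISFIABLE

Branch on x1: set x1 = False.
From the singleton clause (x2), x2 = True.
Now (¬x2) is unsatisfied and unit — conflict.
That branch fails; take x1 = True instead.
From the singleton clause (¬x7), x7 = False.
From the singleton clause (¬x4), x4 = False.
Now (x4) is unsatisfied and unit — conflict.
Either choice for x1 ends in contradiction.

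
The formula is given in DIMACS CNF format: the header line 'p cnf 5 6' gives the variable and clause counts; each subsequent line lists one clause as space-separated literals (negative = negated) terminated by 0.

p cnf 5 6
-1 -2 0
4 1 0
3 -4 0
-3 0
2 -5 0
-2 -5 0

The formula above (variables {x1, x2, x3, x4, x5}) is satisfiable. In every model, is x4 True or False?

Suppose x4 = True.
(x3) alone gives x3 = True.
Now (¬x3) is unsatisfied and unit — conflict.
So every satisfying assignment has x4 = False.

False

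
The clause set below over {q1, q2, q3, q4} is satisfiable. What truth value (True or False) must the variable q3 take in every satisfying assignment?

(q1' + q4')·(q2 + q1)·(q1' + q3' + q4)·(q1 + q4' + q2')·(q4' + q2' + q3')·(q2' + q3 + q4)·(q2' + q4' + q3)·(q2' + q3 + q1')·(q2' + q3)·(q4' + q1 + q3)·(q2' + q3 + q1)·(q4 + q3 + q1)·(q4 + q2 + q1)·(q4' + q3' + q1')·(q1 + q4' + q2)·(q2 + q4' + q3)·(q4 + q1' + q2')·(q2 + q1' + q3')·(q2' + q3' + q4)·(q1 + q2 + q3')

False

Suppose q3 = 1.
Case q1 = 0:
The clause (q2) is unit, so q2 = 1.
The clause (q4') is unit, so q4 = 0.
But (q4) is also a unit clause — contradiction.
That branch fails; take q1 = 1 instead.
The clause (q4') is unit, so q4 = 0.
But (q4) is also a unit clause — contradiction.
Both values of q1 lead to a conflict.
So every satisfying assignment has q3 = False.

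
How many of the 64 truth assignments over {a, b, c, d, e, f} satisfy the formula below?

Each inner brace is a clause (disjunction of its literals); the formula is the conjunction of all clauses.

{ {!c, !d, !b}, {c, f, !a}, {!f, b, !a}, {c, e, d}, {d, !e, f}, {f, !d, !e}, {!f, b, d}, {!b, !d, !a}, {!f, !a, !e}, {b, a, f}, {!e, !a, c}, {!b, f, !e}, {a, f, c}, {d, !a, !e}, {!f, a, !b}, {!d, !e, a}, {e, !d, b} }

There are 2^6 = 64 truth assignments over (a, b, c, d, e, f).
Split on b. With b = true, the clauses containing b are satisfied and !b drops from the rest; 3 of the 2^5 = 32 assignments to the other variables satisfy what remains.
With b = false, by the same count on the reduced clause set, 1 assignment works.
Total: 3 + 1 = 4.

4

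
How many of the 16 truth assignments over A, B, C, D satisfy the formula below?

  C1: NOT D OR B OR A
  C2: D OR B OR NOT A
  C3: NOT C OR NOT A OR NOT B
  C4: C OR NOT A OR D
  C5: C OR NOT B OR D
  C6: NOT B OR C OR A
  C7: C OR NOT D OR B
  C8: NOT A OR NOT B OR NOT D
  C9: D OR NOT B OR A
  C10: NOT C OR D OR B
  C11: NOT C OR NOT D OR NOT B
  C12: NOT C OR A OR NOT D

There are 2^4 = 16 truth assignments over (A, B, C, D).
Check each against the 12 clauses (columns in the order A, B, C, D):
  F F F F  ✓ satisfies all
  F F F T  ✗ fails (NOT D OR B OR A)
  F F T F  ✗ fails (NOT C OR D OR B)
  F F T T  ✗ fails (NOT D OR B OR A)
  F T F F  ✗ fails (C OR NOT B OR D)
  F T F T  ✗ fails (NOT B OR C OR A)
  F T T F  ✗ fails (D OR NOT B OR A)
  F T T T  ✗ fails (NOT C OR NOT D OR NOT B)
  T F F F  ✗ fails (D OR B OR NOT A)
  T F F T  ✗ fails (C OR NOT D OR B)
  T F T F  ✗ fails (D OR B OR NOT A)
  T F T T  ✓ satisfies all
  T T F F  ✗ fails (C OR NOT A OR D)
  T T F T  ✗ fails (NOT A OR NOT B OR NOT D)
  T T T F  ✗ fails (NOT C OR NOT A OR NOT B)
  T T T T  ✗ fails (NOT C OR NOT A OR NOT B)
2 of the 16 rows are models.

2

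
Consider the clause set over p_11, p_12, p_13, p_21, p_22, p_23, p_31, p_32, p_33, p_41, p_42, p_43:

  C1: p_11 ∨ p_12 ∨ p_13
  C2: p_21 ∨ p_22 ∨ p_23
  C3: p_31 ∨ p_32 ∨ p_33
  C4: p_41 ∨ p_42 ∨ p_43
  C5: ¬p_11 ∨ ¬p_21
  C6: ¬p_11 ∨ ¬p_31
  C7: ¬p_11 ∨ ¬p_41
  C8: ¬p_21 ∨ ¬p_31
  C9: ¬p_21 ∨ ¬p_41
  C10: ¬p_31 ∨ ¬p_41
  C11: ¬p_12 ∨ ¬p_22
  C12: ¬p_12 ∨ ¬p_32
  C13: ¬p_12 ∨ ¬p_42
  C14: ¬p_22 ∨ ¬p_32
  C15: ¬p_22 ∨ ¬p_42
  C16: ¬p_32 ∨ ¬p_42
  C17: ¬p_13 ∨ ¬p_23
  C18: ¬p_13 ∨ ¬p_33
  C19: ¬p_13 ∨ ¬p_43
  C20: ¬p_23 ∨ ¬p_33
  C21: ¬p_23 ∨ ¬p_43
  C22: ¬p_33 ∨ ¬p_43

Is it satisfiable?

Unsatisfiable

Branch on p_11: set p_11 = False.
Branch on p_12: set p_12 = True.
The clause (¬p_22) is unit, so p_22 = False.
The clause (¬p_32) is unit, so p_32 = False.
The clause (¬p_42) is unit, so p_42 = False.
Branch on p_21: set p_21 = True.
The clause (¬p_31) is unit, so p_31 = False.
The clause (p_33) is unit, so p_33 = True.
The clause (¬p_41) is unit, so p_41 = False.
The clause (p_43) is unit, so p_43 = True.
That conflicts with the unit clause (¬p_43).
That branch fails; take p_21 = False instead.
The clause (p_23) is unit, so p_23 = True.
The clause (¬p_13) is unit, so p_13 = False.
The clause (¬p_33) is unit, so p_33 = False.
The clause (p_31) is unit, so p_31 = True.
The clause (¬p_41) is unit, so p_41 = False.
The clause (p_43) is unit, so p_43 = True.
That conflicts with the unit clause (¬p_43).
Either choice for p_21 ends in contradiction.
That branch fails; take p_12 = False instead.
The clause (p_13) is unit, so p_13 = True.
The clause (¬p_23) is unit, so p_23 = False.
The clause (¬p_33) is unit, so p_33 = False.
The clause (¬p_43) is unit, so p_43 = False.
Branch on p_21: set p_21 = True.
The clause (¬p_31) is unit, so p_31 = False.
The clause (p_32) is unit, so p_32 = True.
The clause (¬p_41) is unit, so p_41 = False.
The clause (p_42) is unit, so p_42 = True.
That conflicts with the unit clause (¬p_42).
That branch fails; take p_21 = False instead.
The clause (p_22) is unit, so p_22 = True.
The clause (¬p_32) is unit, so p_32 = False.
The clause (p_31) is unit, so p_31 = True.
The clause (¬p_41) is unit, so p_41 = False.
The clause (p_42) is unit, so p_42 = True.
That conflicts with the unit clause (¬p_42).
Either choice for p_21 ends in contradiction.
Either choice for p_12 ends in contradiction.
That branch fails; take p_11 = True instead.
The clause (¬p_21) is unit, so p_21 = False.
The clause (¬p_31) is unit, so p_31 = False.
The clause (¬p_41) is unit, so p_41 = False.
Branch on p_22: set p_22 = True.
The clause (¬p_12) is unit, so p_12 = False.
The clause (¬p_32) is unit, so p_32 = False.
The clause (p_33) is unit, so p_33 = True.
The clause (¬p_42) is unit, so p_42 = False.
The clause (p_43) is unit, so p_43 = True.
That conflicts with the unit clause (¬p_43).
That branch fails; take p_22 = False instead.
The clause (p_23) is unit, so p_23 = True.
The clause (¬p_13) is unit, so p_13 = False.
The clause (¬p_33) is unit, so p_33 = False.
The clause (p_32) is unit, so p_32 = True.
The clause (¬p_12) is unit, so p_12 = False.
The clause (¬p_42) is unit, so p_42 = False.
The clause (p_43) is unit, so p_43 = True.
That conflicts with the unit clause (¬p_43).
Either choice for p_22 ends in contradiction.
Either choice for p_11 ends in contradiction.
No assignment satisfies every clause.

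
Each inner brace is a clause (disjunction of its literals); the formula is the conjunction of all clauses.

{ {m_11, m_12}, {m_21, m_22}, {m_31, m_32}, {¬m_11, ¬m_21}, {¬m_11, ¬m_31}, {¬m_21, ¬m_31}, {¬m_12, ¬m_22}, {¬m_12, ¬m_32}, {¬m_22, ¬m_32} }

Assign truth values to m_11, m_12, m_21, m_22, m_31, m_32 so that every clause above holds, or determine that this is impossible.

UNSATISFIABLE

Branch on m_11: set m_11 = True.
From the singleton clause (¬m_21), m_21 = False.
From the singleton clause (m_22), m_22 = True.
From the singleton clause (¬m_31), m_31 = False.
From the singleton clause (m_32), m_32 = True.
That conflicts with the unit clause (¬m_32).
So m_11 must be the other value — set m_11 = False.
From the singleton clause (m_12), m_12 = True.
From the singleton clause (¬m_22), m_22 = False.
From the singleton clause (m_21), m_21 = True.
From the singleton clause (¬m_31), m_31 = False.
From the singleton clause (m_32), m_32 = True.
That conflicts with the unit clause (¬m_32).
Both values of m_11 lead to a conflict.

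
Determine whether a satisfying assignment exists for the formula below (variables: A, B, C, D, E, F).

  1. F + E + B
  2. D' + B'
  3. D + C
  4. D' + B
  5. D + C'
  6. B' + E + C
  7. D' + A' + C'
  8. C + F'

No

Branch on D: set D = 0.
(C) alone gives C = 1.
But (C') is also a unit clause — contradiction.
Backtrack on D: now try D = 1.
(B') alone gives B = 0.
But (B) is also a unit clause — contradiction.
Both values of D lead to a conflict.
No assignment satisfies every clause.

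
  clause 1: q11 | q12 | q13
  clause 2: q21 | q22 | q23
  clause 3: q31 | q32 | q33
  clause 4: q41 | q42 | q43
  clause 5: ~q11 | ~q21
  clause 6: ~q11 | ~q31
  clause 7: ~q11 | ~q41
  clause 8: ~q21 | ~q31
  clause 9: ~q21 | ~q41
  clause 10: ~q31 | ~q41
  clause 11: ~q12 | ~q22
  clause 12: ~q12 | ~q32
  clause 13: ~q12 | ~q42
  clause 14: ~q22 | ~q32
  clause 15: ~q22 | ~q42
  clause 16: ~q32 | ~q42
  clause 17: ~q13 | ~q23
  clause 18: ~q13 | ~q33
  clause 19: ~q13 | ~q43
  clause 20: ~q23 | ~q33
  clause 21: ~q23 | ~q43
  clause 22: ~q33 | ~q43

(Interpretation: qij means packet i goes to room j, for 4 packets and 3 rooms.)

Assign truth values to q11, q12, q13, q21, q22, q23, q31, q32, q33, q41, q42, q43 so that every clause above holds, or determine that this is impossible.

Suppose q11 = 0.
Suppose q12 = 1.
The clause (~q22) is unit, so q22 = 0.
The clause (~q32) is unit, so q32 = 0.
The clause (~q42) is unit, so q42 = 0.
Suppose q21 = 1.
The clause (~q31) is unit, so q31 = 0.
The clause (q33) is unit, so q33 = 1.
The clause (~q41) is unit, so q41 = 0.
The clause (q43) is unit, so q43 = 1.
Now (~q43) is unsatisfied and unit — conflict.
That branch fails; take q21 = 0 instead.
The clause (q23) is unit, so q23 = 1.
The clause (~q13) is unit, so q13 = 0.
The clause (~q33) is unit, so q33 = 0.
The clause (q31) is unit, so q31 = 1.
The clause (~q41) is unit, so q41 = 0.
The clause (q43) is unit, so q43 = 1.
Now (~q43) is unsatisfied and unit — conflict.
Either choice for q21 ends in contradiction.
That branch fails; take q12 = 0 instead.
The clause (q13) is unit, so q13 = 1.
The clause (~q23) is unit, so q23 = 0.
The clause (~q33) is unit, so q33 = 0.
The clause (~q43) is unit, so q43 = 0.
Suppose q21 = 1.
The clause (~q31) is unit, so q31 = 0.
The clause (q32) is unit, so q32 = 1.
The clause (~q41) is unit, so q41 = 0.
The clause (q42) is unit, so q42 = 1.
Now (~q42) is unsatisfied and unit — conflict.
That branch fails; take q21 = 0 instead.
The clause (q22) is unit, so q22 = 1.
The clause (~q32) is unit, so q32 = 0.
The clause (q31) is unit, so q31 = 1.
The clause (~q41) is unit, so q41 = 0.
The clause (q42) is unit, so q42 = 1.
Now (~q42) is unsatisfied and unit — conflict.
Either choice for q21 ends in contradiction.
Either choice for q12 ends in contradiction.
That branch fails; take q11 = 1 instead.
The clause (~q21) is unit, so q21 = 0.
The clause (~q31) is unit, so q31 = 0.
The clause (~q41) is unit, so q41 = 0.
Suppose q22 = 1.
The clause (~q12) is unit, so q12 = 0.
The clause (~q32) is unit, so q32 = 0.
The clause (q33) is unit, so q33 = 1.
The clause (~q42) is unit, so q42 = 0.
The clause (q43) is unit, so q43 = 1.
Now (~q43) is unsatisfied and unit — conflict.
That branch fails; take q22 = 0 instead.
The clause (q23) is unit, so q23 = 1.
The clause (~q13) is unit, so q13 = 0.
The clause (~q33) is unit, so q33 = 0.
The clause (q32) is unit, so q32 = 1.
The clause (~q12) is unit, so q12 = 0.
The clause (~q42) is unit, so q42 = 0.
The clause (q43) is unit, so q43 = 1.
Now (~q43) is unsatisfied and unit — conflict.
Either choice for q22 ends in contradiction.
Either choice for q11 ends in contradiction.

UNSATISFIABLE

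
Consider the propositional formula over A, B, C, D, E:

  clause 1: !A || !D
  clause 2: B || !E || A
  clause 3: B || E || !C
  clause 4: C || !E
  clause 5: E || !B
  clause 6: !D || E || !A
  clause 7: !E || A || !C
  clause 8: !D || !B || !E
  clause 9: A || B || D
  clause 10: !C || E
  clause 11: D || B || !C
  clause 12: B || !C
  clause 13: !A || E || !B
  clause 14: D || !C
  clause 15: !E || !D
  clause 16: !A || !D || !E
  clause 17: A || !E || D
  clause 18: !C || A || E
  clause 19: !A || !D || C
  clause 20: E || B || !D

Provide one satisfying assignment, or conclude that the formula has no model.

A=true, B=false, C=false, D=false, E=false

Try A = true.
The clause (!D) is unit, so D = false.
The clause (!C) is unit, so C = false.
The clause (!E) is unit, so E = false.
The clause (!B) is unit, so B = false.
This assignment satisfies each clause.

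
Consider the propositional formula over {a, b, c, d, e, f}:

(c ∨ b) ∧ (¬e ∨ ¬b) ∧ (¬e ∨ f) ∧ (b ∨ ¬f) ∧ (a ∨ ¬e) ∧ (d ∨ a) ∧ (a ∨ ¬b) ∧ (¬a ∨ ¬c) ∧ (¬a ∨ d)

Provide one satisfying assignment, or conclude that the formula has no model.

a=True; b=True; c=False; d=True; e=False; f=False

Case c = False:
(b) alone gives b = True.
(¬e) alone gives e = False.
(a) alone gives a = True.
(d) alone gives d = True.
Every clause is now satisfied; f is unconstrained.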